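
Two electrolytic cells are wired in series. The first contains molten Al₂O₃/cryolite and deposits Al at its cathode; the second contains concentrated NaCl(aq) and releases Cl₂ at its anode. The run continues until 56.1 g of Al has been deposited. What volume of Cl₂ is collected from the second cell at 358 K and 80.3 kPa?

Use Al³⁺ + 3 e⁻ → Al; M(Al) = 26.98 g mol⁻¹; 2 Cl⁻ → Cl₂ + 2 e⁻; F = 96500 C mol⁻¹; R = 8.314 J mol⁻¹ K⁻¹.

116 L

n(Al) = 56.1 / 26.98 = 2.079 mol, so n(e⁻) = 3 × 2.079 = 6.238 mol.
The cells are in series, so the same 6.238 mol of electrons passes through the second cell.
2 Cl⁻ → Cl₂ + 2 e⁻ — 2 mol e⁻ per mol Cl₂, so n(Cl₂) = 6.238/2 = 3.119 mol.
V = nRT/P = (3.119 × 8.314 × 358) / (80.3 × 10³) = 0.116 m³ = 116 L.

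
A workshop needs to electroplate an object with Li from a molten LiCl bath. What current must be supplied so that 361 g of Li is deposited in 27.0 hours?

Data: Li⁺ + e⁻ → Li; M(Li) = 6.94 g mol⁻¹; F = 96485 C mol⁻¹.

51.6 A

n(Li) = 361 / 6.94 = 52.02 mol.
n(e⁻) = 1 × 52.02 = 52.02 mol.
Q = n(e⁻)·F = 52.02 × 96485 = 5019000 C.
I = Q/t = 5019000 / 97200 s = 51.6 A.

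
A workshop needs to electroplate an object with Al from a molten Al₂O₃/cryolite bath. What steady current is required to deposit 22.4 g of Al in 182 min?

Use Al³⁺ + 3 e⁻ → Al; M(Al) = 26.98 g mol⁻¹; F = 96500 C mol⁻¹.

n(Al) = 22.4 / 26.98 = 0.8302 mol.
n(e⁻) = 3 × 0.8302 = 2.491 mol.
Q = n(e⁻)·F = 2.491 × 96500 = 240400 C.
I = Q/t = 240400 / 10920 s = 22.0 A.

22.0 A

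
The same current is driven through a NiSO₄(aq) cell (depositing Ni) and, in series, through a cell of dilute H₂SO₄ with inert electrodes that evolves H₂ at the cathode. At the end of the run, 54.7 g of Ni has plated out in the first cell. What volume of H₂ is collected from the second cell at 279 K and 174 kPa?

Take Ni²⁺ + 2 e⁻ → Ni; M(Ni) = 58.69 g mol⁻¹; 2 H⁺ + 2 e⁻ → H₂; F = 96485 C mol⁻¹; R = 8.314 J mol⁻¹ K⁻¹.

12.4 L

n(Ni) = 54.7 / 58.69 = 0.9320 mol, so n(e⁻) = 2 × 0.9320 = 1.864 mol.
The cells are in series, so the same 1.864 mol of electrons passes through the second cell.
2 H⁺ + 2 e⁻ → H₂ — 2 mol e⁻ per mol H₂, so n(H₂) = 1.864/2 = 0.9320 mol.
V = nRT/P = (0.9320 × 8.314 × 279) / (174 × 10³) = 0.0124 m³ = 12.4 L.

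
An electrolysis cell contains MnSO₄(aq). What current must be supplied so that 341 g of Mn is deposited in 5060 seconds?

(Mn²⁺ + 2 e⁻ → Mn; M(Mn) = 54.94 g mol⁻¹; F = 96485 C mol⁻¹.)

n(Mn) = 341 / 54.94 = 6.207 mol.
n(e⁻) = 2 × 6.207 = 12.41 mol.
Q = n(e⁻)·F = 12.41 × 96485 = 1198000 C.
I = Q/t = 1198000 / 5060.0 s = 237 A.

237 A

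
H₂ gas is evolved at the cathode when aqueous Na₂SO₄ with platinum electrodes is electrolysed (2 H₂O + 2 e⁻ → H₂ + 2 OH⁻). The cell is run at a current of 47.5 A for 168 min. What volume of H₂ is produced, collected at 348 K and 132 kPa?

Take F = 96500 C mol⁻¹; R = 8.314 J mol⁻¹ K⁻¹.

54.4 L

Q = I·t = 47.50 A × 10080 s = 478800 C.
n(e⁻) = Q/F = 478800 / 96500 = 4.962 mol.
2 electrons are transferred per H₂ molecule, so n(H₂) = 4.962 / 2 = 2.481 mol.
V = nRT/P = (2.481 × 8.314 × 348) / (132 × 10³ Pa) = 0.0544 m³ = 54.4 L.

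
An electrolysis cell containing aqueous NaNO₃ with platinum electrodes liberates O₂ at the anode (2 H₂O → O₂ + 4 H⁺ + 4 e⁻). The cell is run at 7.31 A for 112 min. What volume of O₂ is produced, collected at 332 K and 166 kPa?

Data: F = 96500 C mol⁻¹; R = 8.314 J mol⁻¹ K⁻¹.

2.12 L

Q = I·t = 7.310 A × 6720.0 s = 49120 C.
n(e⁻) = Q/F = 49120 / 96500 = 0.5090 mol.
4 electrons are transferred per O₂ molecule, so n(O₂) = 0.5090 / 4 = 0.1273 mol.
V = nRT/P = (0.1273 × 8.314 × 332) / (166 × 10³ Pa) = 0.00212 m³ = 2.12 L.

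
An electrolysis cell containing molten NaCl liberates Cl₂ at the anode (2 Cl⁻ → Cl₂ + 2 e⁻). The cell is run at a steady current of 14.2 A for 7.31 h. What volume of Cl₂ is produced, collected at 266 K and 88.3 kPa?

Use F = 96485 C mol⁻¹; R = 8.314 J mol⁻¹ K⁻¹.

Q = I·t = 14.20 A × 26316 s = 373700 C.
n(e⁻) = Q/F = 373700 / 96485 = 3.873 mol.
2 electrons are transferred per Cl₂ molecule, so n(Cl₂) = 3.873 / 2 = 1.937 mol.
V = nRT/P = (1.937 × 8.314 × 266) / (88.3 × 10³ Pa) = 0.0485 m³ = 48.5 L.

48.5 L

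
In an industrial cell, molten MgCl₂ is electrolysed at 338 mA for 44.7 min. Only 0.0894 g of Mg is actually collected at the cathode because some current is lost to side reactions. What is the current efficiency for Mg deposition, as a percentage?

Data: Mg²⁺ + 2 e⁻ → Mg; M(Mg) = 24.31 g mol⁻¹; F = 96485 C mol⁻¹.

78.3 %

Q = I·t = 0.3380 × 2682.0 = 906.5 C; n(e⁻) = 906.5/96485 = 0.009395 mol.
Theoretical n(Mg) = n(e⁻)/2 = 0.004698 mol, i.e. m_theo = 0.004698 × 24.31 = 0.1142 g.
Efficiency = m_actual / m_theo = 0.0894 / 0.1142 = 78.3 %.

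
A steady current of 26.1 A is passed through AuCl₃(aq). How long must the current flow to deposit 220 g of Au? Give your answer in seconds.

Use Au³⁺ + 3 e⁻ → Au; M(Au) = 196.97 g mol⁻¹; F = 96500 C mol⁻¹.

n(Au) = m/M = 220 / 196.97 = 1.117 mol.
Each Au atom requires 3 electrons, so n(e⁻) = 3 × 1.117 = 3.351 mol.
Q = n(e⁻)·F = 3.351 × 96500 = 323300 C.
t = Q/I = 323300 / 26.10 A = 12390 s.

12400 s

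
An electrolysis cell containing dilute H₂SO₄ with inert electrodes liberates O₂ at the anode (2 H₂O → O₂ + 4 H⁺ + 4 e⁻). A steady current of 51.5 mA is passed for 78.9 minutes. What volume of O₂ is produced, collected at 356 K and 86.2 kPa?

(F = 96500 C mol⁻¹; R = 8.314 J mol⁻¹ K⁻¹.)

0.0217 L

Q = I·t = 0.05150 A × 4734.0 s = 243.8 C.
n(e⁻) = Q/F = 243.8 / 96500 = 0.002526 mol.
4 electrons are transferred per O₂ molecule, so n(O₂) = 0.002526 / 4 = 0.0006316 mol.
V = nRT/P = (0.0006316 × 8.314 × 356) / (86.2 × 10³ Pa) = 2.17 × 10⁻⁵ m³ = 0.0217 L.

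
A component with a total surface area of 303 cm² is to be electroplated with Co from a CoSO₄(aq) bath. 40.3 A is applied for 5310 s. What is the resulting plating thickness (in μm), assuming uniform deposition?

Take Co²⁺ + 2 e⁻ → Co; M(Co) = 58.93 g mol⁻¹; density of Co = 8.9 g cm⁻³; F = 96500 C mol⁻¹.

Q = I·t = 40.30 × 5310.0 = 214000 C; n(e⁻) = 2.218 mol.
n(Co) = n(e⁻)/2 = 1.109 mol, so m = 1.109 × 58.93 = 65.34 g.
Volume = m/ρ = 65.34 / 8.9 = 7.342 cm³.
Thickness = V/A = 7.342 / 303 = 0.0242 cm = 242 μm.

242 μm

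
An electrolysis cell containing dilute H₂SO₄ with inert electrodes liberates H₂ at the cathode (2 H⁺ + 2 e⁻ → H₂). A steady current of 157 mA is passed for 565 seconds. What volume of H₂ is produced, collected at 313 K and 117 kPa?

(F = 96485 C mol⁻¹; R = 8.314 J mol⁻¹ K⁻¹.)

Q = I·t = 0.1570 A × 565.00 s = 88.70 C.
n(e⁻) = Q/F = 88.70 / 96485 = 0.0009194 mol.
2 electrons are transferred per H₂ molecule, so n(H₂) = 0.0009194 / 2 = 0.0004597 mol.
V = nRT/P = (0.0004597 × 8.314 × 313) / (117 × 10³ Pa) = 1.02 × 10⁻⁵ m³ = 0.0102 L.

0.0102 L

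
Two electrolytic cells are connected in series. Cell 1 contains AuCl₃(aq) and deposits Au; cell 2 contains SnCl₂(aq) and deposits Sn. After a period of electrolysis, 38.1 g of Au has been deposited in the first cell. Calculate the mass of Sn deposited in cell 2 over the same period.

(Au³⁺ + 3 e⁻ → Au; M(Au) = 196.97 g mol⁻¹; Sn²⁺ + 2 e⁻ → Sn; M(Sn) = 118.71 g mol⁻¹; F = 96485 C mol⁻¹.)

n(Au) = 38.1 / 196.97 = 0.1934 mol.
Since Au³⁺ + 3 e⁻ → Au, n(e⁻) passed = 3 × 0.1934 = 0.5803 mol.
Cells in series carry the same charge, so the same 0.5803 mol of electrons passes through cell 2.
Sn²⁺ + 2 e⁻ → Sn, so n(Sn) = 0.5803 / 2 = 0.2901 mol.
m(Sn) = 0.2901 × 118.71 = 34.4 g.

34.4 g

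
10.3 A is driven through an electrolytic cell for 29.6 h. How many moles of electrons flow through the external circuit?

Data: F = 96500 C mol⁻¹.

11.4 mol

Q = I·t = 10.30 A × 106560 s = 1098000 C.
n(e⁻) = Q/F = 1098000 / 96500 = 11.4 mol.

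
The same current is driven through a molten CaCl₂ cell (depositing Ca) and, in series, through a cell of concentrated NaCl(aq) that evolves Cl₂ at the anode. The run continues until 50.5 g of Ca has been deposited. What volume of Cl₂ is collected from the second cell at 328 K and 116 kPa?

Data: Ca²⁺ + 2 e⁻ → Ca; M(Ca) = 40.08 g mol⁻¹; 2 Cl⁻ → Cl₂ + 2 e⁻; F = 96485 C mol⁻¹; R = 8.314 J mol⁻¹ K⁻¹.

n(Ca) = 50.5 / 40.08 = 1.260 mol, so n(e⁻) = 2 × 1.260 = 2.520 mol.
The cells are in series, so the same 2.520 mol of electrons passes through the second cell.
2 Cl⁻ → Cl₂ + 2 e⁻ — 2 mol e⁻ per mol Cl₂, so n(Cl₂) = 2.520/2 = 1.260 mol.
V = nRT/P = (1.260 × 8.314 × 328) / (116 × 10³) = 0.0296 m³ = 29.6 L.

29.6 L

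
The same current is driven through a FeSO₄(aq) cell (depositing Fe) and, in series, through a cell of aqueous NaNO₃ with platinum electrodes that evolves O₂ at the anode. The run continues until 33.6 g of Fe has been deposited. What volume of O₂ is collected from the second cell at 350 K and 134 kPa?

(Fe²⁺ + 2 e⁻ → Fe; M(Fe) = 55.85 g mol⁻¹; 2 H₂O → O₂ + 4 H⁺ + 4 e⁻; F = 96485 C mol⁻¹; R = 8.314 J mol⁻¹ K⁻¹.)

n(Fe) = 33.6 / 55.85 = 0.6016 mol, so n(e⁻) = 2 × 0.6016 = 1.203 mol.
The cells are in series, so the same 1.203 mol of electrons passes through the second cell.
2 H₂O → O₂ + 4 H⁺ + 4 e⁻ — 4 mol e⁻ per mol O₂, so n(O₂) = 1.203/4 = 0.3008 mol.
V = nRT/P = (0.3008 × 8.314 × 350) / (134 × 10³) = 0.00653 m³ = 6.53 L.

6.53 L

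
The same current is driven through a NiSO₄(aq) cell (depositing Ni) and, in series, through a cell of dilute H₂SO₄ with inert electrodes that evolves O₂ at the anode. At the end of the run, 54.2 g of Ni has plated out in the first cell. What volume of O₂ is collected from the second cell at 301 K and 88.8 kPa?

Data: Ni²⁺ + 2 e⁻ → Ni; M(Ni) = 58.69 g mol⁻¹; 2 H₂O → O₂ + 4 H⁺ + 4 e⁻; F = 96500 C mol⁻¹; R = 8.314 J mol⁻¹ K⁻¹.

n(Ni) = 54.2 / 58.69 = 0.9235 mol, so n(e⁻) = 2 × 0.9235 = 1.847 mol.
The cells are in series, so the same 1.847 mol of electrons passes through the second cell.
2 H₂O → O₂ + 4 H⁺ + 4 e⁻ — 4 mol e⁻ per mol O₂, so n(O₂) = 1.847/4 = 0.4617 mol.
V = nRT/P = (0.4617 × 8.314 × 301) / (88.8 × 10³) = 0.0130 m³ = 13.0 L.

13.0 L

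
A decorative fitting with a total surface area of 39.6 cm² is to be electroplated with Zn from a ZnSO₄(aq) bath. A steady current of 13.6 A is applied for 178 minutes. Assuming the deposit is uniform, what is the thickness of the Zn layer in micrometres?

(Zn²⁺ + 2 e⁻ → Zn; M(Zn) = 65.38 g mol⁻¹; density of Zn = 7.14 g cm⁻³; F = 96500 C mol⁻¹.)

1740 μm

Q = I·t = 13.60 × 10680 = 145200 C; n(e⁻) = 1.505 mol.
n(Zn) = n(e⁻)/2 = 0.7526 mol, so m = 0.7526 × 65.38 = 49.20 g.
Volume = m/ρ = 49.20 / 7.14 = 6.891 cm³.
Thickness = V/A = 6.891 / 39.6 = 0.174 cm = 1740 μm.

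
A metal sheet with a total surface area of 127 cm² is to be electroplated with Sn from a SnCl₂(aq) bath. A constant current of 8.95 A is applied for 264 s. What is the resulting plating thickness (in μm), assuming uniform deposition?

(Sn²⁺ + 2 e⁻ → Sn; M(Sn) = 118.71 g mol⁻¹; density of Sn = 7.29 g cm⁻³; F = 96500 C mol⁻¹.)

Q = I·t = 8.950 × 264.00 = 2363 C; n(e⁻) = 0.02448 mol.
n(Sn) = n(e⁻)/2 = 0.01224 mol, so m = 0.01224 × 118.71 = 1.453 g.
Volume = m/ρ = 1.453 / 7.29 = 0.1994 cm³.
Thickness = V/A = 0.1994 / 127 = 0.00157 cm = 15.7 μm.

15.7 μm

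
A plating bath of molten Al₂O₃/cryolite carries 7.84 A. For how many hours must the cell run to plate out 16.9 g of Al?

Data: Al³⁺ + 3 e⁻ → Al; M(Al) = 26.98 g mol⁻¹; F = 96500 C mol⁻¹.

6.43 h

n(Al) = m/M = 16.9 / 26.98 = 0.6264 mol.
Each Al atom requires 3 electrons, so n(e⁻) = 3 × 0.6264 = 1.879 mol.
Q = n(e⁻)·F = 1.879 × 96500 = 181300 C.
t = Q/I = 181300 / 7.840 A = 23130 s = 6.43 h.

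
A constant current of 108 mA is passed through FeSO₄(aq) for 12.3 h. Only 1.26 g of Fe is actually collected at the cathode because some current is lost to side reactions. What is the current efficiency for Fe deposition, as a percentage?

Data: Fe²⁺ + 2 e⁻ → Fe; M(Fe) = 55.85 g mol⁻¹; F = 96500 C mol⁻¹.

91.0 %

Q = I·t = 0.1080 × 44280 = 4782 C; n(e⁻) = 4782/96500 = 0.04956 mol.
Theoretical n(Fe) = n(e⁻)/2 = 0.02478 mol, i.e. m_theo = 0.02478 × 55.85 = 1.384 g.
Efficiency = m_actual / m_theo = 1.26 / 1.384 = 91.0 %.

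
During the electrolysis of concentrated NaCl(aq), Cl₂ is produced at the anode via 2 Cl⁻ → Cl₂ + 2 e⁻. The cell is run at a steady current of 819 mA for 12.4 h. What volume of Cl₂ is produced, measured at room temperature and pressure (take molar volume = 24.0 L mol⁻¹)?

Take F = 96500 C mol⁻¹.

Q = I·t = 0.8190 A × 44640 s = 36560 C.
n(e⁻) = Q/F = 36560 / 96500 = 0.3789 mol.
2 electrons are transferred per Cl₂ molecule, so n(Cl₂) = 0.3789 / 2 = 0.1894 mol.
V = n × V_m = 0.1894 × 24.0 = 4.55 L.

4.55 L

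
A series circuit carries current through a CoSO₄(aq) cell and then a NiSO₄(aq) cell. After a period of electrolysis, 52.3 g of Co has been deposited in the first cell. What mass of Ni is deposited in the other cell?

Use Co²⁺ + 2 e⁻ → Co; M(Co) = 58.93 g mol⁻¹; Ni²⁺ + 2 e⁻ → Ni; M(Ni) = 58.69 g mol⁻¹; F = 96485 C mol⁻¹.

n(Co) = 52.3 / 58.93 = 0.8875 mol.
Since Co²⁺ + 2 e⁻ → Co, n(e⁻) passed = 2 × 0.8875 = 1.775 mol.
Cells in series carry the same charge, so the same 1.775 mol of electrons passes through cell 2.
Ni²⁺ + 2 e⁻ → Ni, so n(Ni) = 1.775 / 2 = 0.8875 mol.
m(Ni) = 0.8875 × 58.69 = 52.1 g.

52.1 g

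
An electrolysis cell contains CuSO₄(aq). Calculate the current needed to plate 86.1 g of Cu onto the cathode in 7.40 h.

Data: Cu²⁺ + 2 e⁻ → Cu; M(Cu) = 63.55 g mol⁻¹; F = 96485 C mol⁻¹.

n(Cu) = 86.1 / 63.55 = 1.355 mol.
n(e⁻) = 2 × 1.355 = 2.710 mol.
Q = n(e⁻)·F = 2.710 × 96485 = 261400 C.
I = Q/t = 261400 / 26640 s = 9.81 A.

9.81 A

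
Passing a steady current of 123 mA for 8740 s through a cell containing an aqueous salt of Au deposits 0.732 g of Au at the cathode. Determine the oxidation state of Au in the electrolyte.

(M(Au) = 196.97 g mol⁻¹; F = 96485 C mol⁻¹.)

+3

Q = I·t = 0.1230 A × 8740.0 s = 1075 C, so n(e⁻) = 1075/96485 = 0.01114 mol.
n(Au) deposited = 0.732 / 196.97 = 0.003716 mol.
Electrons per atom = n(e⁻)/n(Au) = 0.01114 / 0.003716 = 3.00 ≈ 3, so the ion is Au³⁺.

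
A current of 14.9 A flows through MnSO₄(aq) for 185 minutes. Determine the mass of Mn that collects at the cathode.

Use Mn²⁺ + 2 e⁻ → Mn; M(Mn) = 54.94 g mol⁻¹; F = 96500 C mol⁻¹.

47.1 g

Q = I·t = 14.90 A × 11100 s = 165400 C.
n(e⁻) = Q/F = 165400 / 96500 = 1.714 mol.
Mn²⁺ + 2 e⁻ → Mn, so n(Mn) = n(e⁻)/2 = 0.8569 mol.
m = n·M = 0.8569 × 54.94 = 47.1 g.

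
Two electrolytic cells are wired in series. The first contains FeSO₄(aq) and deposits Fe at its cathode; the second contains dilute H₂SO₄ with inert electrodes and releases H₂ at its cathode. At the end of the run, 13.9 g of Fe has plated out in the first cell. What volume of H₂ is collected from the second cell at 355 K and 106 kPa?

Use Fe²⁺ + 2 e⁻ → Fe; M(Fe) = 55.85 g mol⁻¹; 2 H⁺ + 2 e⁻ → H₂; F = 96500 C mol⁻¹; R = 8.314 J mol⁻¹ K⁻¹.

6.93 L

n(Fe) = 13.9 / 55.85 = 0.2489 mol, so n(e⁻) = 2 × 0.2489 = 0.4978 mol.
The cells are in series, so the same 0.4978 mol of electrons passes through the second cell.
2 H⁺ + 2 e⁻ → H₂ — 2 mol e⁻ per mol H₂, so n(H₂) = 0.4978/2 = 0.2489 mol.
V = nRT/P = (0.2489 × 8.314 × 355) / (106 × 10³) = 0.00693 m³ = 6.93 L.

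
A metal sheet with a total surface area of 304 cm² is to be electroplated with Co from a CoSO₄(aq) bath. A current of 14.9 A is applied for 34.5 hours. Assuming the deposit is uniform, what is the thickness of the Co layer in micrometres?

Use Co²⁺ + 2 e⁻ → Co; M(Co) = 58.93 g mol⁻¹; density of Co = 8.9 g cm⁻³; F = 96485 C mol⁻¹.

2090 μm

Q = I·t = 14.90 × 124200 = 1851000 C; n(e⁻) = 19.18 mol.
n(Co) = n(e⁻)/2 = 9.590 mol, so m = 9.590 × 58.93 = 565.1 g.
Volume = m/ρ = 565.1 / 8.9 = 63.50 cm³.
Thickness = V/A = 63.50 / 304 = 0.209 cm = 2090 μm.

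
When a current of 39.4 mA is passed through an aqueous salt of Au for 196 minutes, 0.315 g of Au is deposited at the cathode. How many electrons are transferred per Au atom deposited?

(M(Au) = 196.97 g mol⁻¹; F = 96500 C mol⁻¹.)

3

Q = I·t = 0.03940 A × 11760 s = 463.3 C, so n(e⁻) = 463.3/96500 = 0.004801 mol.
n(Au) deposited = 0.315 / 196.97 = 0.001599 mol.
Electrons per atom = n(e⁻)/n(Au) = 0.004801 / 0.001599 = 3.00 ≈ 3, so the ion is Au³⁺.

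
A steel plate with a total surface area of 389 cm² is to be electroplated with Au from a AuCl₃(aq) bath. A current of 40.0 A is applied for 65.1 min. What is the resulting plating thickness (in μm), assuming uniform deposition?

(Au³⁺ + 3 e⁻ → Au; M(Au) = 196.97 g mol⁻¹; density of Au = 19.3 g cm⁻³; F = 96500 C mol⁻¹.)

Q = I·t = 40.00 × 3906.0 = 156200 C; n(e⁻) = 1.619 mol.
n(Au) = n(e⁻)/3 = 0.5397 mol, so m = 0.5397 × 196.97 = 106.3 g.
Volume = m/ρ = 106.3 / 19.3 = 5.508 cm³.
Thickness = V/A = 5.508 / 389 = 0.0142 cm = 142 μm.

142 μm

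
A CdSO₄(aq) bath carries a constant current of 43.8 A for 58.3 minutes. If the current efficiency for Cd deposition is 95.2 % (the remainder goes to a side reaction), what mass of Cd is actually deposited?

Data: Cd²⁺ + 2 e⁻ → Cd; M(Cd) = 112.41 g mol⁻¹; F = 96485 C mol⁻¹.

85.0 g

Q = I·t = 43.80 × 3498.0 = 153200 C.
n(e⁻) = 153200/96485 = 1.588 mol; theoretically n(Cd) = 1.588/2 = 0.7940 mol, m_theo = 89.25 g.
At 95.2 % efficiency, m_actual = 0.952 × 89.25 = 85.0 g.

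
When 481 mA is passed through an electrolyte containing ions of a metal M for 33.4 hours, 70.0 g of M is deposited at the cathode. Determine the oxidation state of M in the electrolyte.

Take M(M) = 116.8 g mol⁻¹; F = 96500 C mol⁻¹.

+1

Q = I·t = 0.4810 A × 120240 s = 57840 C, so n(e⁻) = 57840/96500 = 0.5993 mol.
n(M) deposited = 70.0 / 116.8 = 0.5993 mol.
Electrons per atom = n(e⁻)/n(M) = 0.5993 / 0.5993 = 1.00 ≈ 1, so the ion is M⁺.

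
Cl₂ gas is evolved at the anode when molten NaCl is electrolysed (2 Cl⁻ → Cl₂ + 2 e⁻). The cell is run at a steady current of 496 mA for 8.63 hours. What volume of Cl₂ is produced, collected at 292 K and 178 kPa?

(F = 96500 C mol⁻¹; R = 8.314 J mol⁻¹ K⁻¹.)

1.09 L

Q = I·t = 0.4960 A × 31068 s = 15410 C.
n(e⁻) = Q/F = 15410 / 96500 = 0.1597 mol.
2 electrons are transferred per Cl₂ molecule, so n(Cl₂) = 0.1597 / 2 = 0.07984 mol.
V = nRT/P = (0.07984 × 8.314 × 292) / (178 × 10³ Pa) = 0.00109 m³ = 1.09 L.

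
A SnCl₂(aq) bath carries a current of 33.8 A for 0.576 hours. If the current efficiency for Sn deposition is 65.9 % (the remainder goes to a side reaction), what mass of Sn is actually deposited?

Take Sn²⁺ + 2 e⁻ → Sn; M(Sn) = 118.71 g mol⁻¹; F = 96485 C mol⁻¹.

Q = I·t = 33.80 × 2073.6 = 70090 C.
n(e⁻) = 70090/96485 = 0.7264 mol; theoretically n(Sn) = 0.7264/2 = 0.3632 mol, m_theo = 43.12 g.
At 65.9 % efficiency, m_actual = 0.659 × 43.12 = 28.4 g.

28.4 g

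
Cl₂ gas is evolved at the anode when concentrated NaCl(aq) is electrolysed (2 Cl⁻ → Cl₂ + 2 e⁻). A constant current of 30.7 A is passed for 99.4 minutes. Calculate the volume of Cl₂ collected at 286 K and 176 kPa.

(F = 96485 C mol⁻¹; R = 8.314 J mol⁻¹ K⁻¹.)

12.8 L

Q = I·t = 30.70 A × 5964.0 s = 183100 C.
n(e⁻) = Q/F = 183100 / 96485 = 1.898 mol.
2 electrons are transferred per Cl₂ molecule, so n(Cl₂) = 1.898 / 2 = 0.9488 mol.
V = nRT/P = (0.9488 × 8.314 × 286) / (176 × 10³ Pa) = 0.0128 m³ = 12.8 L.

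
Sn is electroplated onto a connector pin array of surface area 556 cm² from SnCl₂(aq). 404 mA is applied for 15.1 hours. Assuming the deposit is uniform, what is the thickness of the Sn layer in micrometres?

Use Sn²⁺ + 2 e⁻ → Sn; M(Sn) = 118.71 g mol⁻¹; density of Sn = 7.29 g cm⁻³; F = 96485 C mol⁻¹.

33.3 μm

Q = I·t = 0.4040 × 54360 = 21960 C; n(e⁻) = 0.2276 mol.
n(Sn) = n(e⁻)/2 = 0.1138 mol, so m = 0.1138 × 118.71 = 13.51 g.
Volume = m/ρ = 13.51 / 7.29 = 1.853 cm³.
Thickness = V/A = 1.853 / 556 = 0.00333 cm = 33.3 μm.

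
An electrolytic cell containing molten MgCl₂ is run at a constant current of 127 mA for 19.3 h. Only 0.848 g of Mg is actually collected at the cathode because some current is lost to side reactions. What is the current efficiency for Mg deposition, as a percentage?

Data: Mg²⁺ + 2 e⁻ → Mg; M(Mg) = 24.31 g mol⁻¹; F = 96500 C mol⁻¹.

76.3 %

Q = I·t = 0.1270 × 69480 = 8824 C; n(e⁻) = 8824/96500 = 0.09144 mol.
Theoretical n(Mg) = n(e⁻)/2 = 0.04572 mol, i.e. m_theo = 0.04572 × 24.31 = 1.111 g.
Efficiency = m_actual / m_theo = 0.848 / 1.111 = 76.3 %.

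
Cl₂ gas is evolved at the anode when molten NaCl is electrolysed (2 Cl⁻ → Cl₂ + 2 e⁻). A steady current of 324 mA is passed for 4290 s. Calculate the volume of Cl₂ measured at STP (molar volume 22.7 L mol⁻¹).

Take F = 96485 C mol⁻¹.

Q = I·t = 0.3240 A × 4290.0 s = 1390 C.
n(e⁻) = Q/F = 1390 / 96485 = 0.01441 mol.
2 electrons are transferred per Cl₂ molecule, so n(Cl₂) = 0.01441 / 2 = 0.007203 mol.
V = n × V_m = 0.007203 × 22.7 = 0.164 L.

0.164 L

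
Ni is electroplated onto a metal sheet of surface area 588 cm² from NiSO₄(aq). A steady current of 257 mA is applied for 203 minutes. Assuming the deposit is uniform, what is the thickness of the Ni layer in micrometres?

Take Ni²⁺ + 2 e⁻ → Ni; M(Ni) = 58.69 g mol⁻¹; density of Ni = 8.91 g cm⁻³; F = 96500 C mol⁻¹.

Q = I·t = 0.2570 × 12180 = 3130 C; n(e⁻) = 0.03244 mol.
n(Ni) = n(e⁻)/2 = 0.01622 mol, so m = 0.01622 × 58.69 = 0.9519 g.
Volume = m/ρ = 0.9519 / 8.91 = 0.1068 cm³.
Thickness = V/A = 0.1068 / 588 = 1.82 × 10⁻⁴ cm = 1.82 μm.

1.82 μm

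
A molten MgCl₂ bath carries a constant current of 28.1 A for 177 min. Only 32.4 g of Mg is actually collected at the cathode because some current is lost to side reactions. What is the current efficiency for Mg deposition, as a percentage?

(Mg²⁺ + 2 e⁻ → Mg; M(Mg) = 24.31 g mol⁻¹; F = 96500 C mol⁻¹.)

Q = I·t = 28.10 × 10620 = 298400 C; n(e⁻) = 298400/96500 = 3.092 mol.
Theoretical n(Mg) = n(e⁻)/2 = 1.546 mol, i.e. m_theo = 1.546 × 24.31 = 37.59 g.
Efficiency = m_actual / m_theo = 32.4 / 37.59 = 86.2 %.

86.2 %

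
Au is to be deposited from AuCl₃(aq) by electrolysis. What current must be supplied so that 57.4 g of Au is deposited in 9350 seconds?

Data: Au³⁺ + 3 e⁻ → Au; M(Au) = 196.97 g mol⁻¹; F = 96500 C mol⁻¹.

n(Au) = 57.4 / 196.97 = 0.2914 mol.
n(e⁻) = 3 × 0.2914 = 0.8742 mol.
Q = n(e⁻)·F = 0.8742 × 96500 = 84360 C.
I = Q/t = 84360 / 9350.0 s = 9.02 A.

9.02 A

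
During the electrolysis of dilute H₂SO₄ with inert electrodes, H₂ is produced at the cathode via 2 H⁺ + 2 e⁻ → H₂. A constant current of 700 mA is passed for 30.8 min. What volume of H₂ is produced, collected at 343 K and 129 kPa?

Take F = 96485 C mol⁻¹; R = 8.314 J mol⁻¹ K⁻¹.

0.148 L

Q = I·t = 0.7000 A × 1848.0 s = 1294 C.
n(e⁻) = Q/F = 1294 / 96485 = 0.01341 mol.
2 electrons are transferred per H₂ molecule, so n(H₂) = 0.01341 / 2 = 0.006704 mol.
V = nRT/P = (0.006704 × 8.314 × 343) / (129 × 10³ Pa) = 1.48 × 10⁻⁴ m³ = 0.148 L.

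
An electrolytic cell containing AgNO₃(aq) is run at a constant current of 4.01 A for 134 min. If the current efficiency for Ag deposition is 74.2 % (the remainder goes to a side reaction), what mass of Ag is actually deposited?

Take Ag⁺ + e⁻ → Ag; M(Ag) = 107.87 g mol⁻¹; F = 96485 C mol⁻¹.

26.7 g

Q = I·t = 4.010 × 8040.0 = 32240 C.
n(e⁻) = 32240/96485 = 0.3341 mol; theoretically n(Ag) = 0.3341/1 = 0.3341 mol, m_theo = 36.04 g.
At 74.2 % efficiency, m_actual = 0.742 × 36.04 = 26.7 g.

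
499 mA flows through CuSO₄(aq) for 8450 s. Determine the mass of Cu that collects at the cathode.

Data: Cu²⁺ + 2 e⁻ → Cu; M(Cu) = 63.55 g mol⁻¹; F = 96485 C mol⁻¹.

1.39 g

Q = I·t = 0.4990 A × 8450.0 s = 4217 C.
n(e⁻) = Q/F = 4217 / 96485 = 0.04370 mol.
Cu²⁺ + 2 e⁻ → Cu, so n(Cu) = n(e⁻)/2 = 0.02185 mol.
m = n·M = 0.02185 × 63.55 = 1.39 g.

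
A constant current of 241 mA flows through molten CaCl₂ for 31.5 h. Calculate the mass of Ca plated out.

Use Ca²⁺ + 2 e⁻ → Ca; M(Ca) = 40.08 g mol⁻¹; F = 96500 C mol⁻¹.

5.68 g

Q = I·t = 0.2410 A × 113400 s = 27330 C.
n(e⁻) = Q/F = 27330 / 96500 = 0.2832 mol.
Ca²⁺ + 2 e⁻ → Ca, so n(Ca) = n(e⁻)/2 = 0.1416 mol.
m = n·M = 0.1416 × 40.08 = 5.68 g.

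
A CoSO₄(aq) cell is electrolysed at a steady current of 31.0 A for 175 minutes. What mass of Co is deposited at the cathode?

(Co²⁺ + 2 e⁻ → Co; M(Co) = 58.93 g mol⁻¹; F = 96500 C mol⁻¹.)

Q = I·t = 31.00 A × 10500 s = 325500 C.
n(e⁻) = Q/F = 325500 / 96500 = 3.373 mol.
Co²⁺ + 2 e⁻ → Co, so n(Co) = n(e⁻)/2 = 1.687 mol.
m = n·M = 1.687 × 58.93 = 99.4 g.

99.4 g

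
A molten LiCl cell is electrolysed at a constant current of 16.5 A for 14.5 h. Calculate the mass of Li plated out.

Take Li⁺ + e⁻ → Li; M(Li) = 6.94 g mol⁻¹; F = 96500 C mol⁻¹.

Q = I·t = 16.50 A × 52200 s = 861300 C.
n(e⁻) = Q/F = 861300 / 96500 = 8.925 mol.
Li⁺ + e⁻ → Li, so n(Li) = n(e⁻)/1 = 8.925 mol.
m = n·M = 8.925 × 6.94 = 61.9 g.

61.9 g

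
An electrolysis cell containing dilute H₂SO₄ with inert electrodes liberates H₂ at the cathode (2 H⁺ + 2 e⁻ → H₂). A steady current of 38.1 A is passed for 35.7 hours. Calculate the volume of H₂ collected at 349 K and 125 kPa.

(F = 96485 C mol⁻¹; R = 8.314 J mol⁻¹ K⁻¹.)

589 L

Q = I·t = 38.10 A × 128520 s = 4897000 C.
n(e⁻) = Q/F = 4897000 / 96485 = 50.75 mol.
2 electrons are transferred per H₂ molecule, so n(H₂) = 50.75 / 2 = 25.37 mol.
V = nRT/P = (25.37 × 8.314 × 349) / (125 × 10³ Pa) = 0.589 m³ = 589 L.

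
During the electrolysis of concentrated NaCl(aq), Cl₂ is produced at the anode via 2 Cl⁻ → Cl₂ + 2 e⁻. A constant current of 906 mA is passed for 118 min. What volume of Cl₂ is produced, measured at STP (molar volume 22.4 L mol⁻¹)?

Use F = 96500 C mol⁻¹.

0.744 L

Q = I·t = 0.9060 A × 7080.0 s = 6414 C.
n(e⁻) = Q/F = 6414 / 96500 = 0.06647 mol.
2 electrons are transferred per Cl₂ molecule, so n(Cl₂) = 0.06647 / 2 = 0.03324 mol.
V = n × V_m = 0.03324 × 22.4 = 0.744 L.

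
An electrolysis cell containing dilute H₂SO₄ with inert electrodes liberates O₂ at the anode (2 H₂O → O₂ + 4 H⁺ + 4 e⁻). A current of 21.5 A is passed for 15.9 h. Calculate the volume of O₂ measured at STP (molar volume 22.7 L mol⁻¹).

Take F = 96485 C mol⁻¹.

72.4 L

Q = I·t = 21.50 A × 57240 s = 1231000 C.
n(e⁻) = Q/F = 1231000 / 96485 = 12.75 mol.
4 electrons are transferred per O₂ molecule, so n(O₂) = 12.75 / 4 = 3.189 mol.
V = n × V_m = 3.189 × 22.7 = 72.4 L.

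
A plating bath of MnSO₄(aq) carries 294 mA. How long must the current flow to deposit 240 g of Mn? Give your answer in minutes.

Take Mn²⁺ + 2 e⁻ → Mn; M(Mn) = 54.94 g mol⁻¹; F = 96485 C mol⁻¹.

n(Mn) = m/M = 240 / 54.94 = 4.368 mol.
Each Mn atom requires 2 electrons, so n(e⁻) = 2 × 4.368 = 8.737 mol.
Q = n(e⁻)·F = 8.737 × 96485 = 843000 C.
t = Q/I = 843000 / 0.2940 A = 2867000 s = 47800 min.

47800 min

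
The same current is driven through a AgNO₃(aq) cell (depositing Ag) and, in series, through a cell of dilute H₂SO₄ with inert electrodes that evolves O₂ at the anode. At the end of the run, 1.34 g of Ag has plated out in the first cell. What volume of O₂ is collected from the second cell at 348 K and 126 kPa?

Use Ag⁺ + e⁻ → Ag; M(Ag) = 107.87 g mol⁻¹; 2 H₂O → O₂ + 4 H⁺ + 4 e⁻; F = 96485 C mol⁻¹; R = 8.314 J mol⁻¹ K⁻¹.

n(Ag) = 1.34 / 107.87 = 0.01242 mol, so n(e⁻) = 1 × 0.01242 = 0.01242 mol.
The cells are in series, so the same 0.01242 mol of electrons passes through the second cell.
2 H₂O → O₂ + 4 H⁺ + 4 e⁻ — 4 mol e⁻ per mol O₂, so n(O₂) = 0.01242/4 = 0.003106 mol.
V = nRT/P = (0.003106 × 8.314 × 348) / (126 × 10³) = 7.13 × 10⁻⁵ m³ = 0.0713 L.

0.0713 L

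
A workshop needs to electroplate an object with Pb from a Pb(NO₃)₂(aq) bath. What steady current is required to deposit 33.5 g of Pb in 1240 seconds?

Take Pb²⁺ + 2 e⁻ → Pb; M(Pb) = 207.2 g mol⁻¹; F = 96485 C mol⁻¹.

25.2 A

n(Pb) = 33.5 / 207.2 = 0.1617 mol.
n(e⁻) = 2 × 0.1617 = 0.3234 mol.
Q = n(e⁻)·F = 0.3234 × 96485 = 31200 C.
I = Q/t = 31200 / 1240.0 s = 25.2 A.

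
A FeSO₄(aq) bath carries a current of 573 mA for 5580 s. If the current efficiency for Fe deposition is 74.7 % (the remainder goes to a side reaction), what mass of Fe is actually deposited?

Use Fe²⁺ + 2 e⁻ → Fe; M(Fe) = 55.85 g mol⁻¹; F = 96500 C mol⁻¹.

0.691 g

Q = I·t = 0.5730 × 5580.0 = 3197 C.
n(e⁻) = 3197/96500 = 0.03313 mol; theoretically n(Fe) = 0.03313/2 = 0.01657 mol, m_theo = 0.9252 g.
At 74.7 % efficiency, m_actual = 0.747 × 0.9252 = 0.691 g.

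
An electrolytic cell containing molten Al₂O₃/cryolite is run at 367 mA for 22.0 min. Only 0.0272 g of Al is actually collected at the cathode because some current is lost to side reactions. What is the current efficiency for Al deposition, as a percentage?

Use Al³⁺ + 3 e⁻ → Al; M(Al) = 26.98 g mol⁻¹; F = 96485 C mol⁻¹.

Q = I·t = 0.3670 × 1320.0 = 484.4 C; n(e⁻) = 484.4/96485 = 0.005021 mol.
Theoretical n(Al) = n(e⁻)/3 = 0.001674 mol, i.e. m_theo = 0.001674 × 26.98 = 0.04515 g.
Efficiency = m_actual / m_theo = 0.0272 / 0.04515 = 60.2 %.

60.2 %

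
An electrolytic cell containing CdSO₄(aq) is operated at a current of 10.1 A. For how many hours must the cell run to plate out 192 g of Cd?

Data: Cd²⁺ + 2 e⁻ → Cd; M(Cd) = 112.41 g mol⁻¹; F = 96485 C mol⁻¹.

n(Cd) = m/M = 192 / 112.41 = 1.708 mol.
Each Cd atom requires 2 electrons, so n(e⁻) = 2 × 1.708 = 3.416 mol.
Q = n(e⁻)·F = 3.416 × 96485 = 329600 C.
t = Q/I = 329600 / 10.10 A = 32630 s = 9.06 h.

9.06 h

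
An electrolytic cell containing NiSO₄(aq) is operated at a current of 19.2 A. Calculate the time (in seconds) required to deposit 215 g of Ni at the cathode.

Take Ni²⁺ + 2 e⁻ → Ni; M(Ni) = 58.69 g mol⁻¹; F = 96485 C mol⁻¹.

n(Ni) = m/M = 215 / 58.69 = 3.663 mol.
Each Ni atom requires 2 electrons, so n(e⁻) = 2 × 3.663 = 7.327 mol.
Q = n(e⁻)·F = 7.327 × 96485 = 706900 C.
t = Q/I = 706900 / 19.20 A = 36820 s.

36800 s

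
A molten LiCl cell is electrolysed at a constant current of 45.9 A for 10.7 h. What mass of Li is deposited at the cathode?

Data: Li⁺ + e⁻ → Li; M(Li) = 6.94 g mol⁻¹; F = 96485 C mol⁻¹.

127 g

Q = I·t = 45.90 A × 38520 s = 1768000 C.
n(e⁻) = Q/F = 1768000 / 96485 = 18.32 mol.
Li⁺ + e⁻ → Li, so n(Li) = n(e⁻)/1 = 18.32 mol.
m = n·M = 18.32 × 6.94 = 127 g.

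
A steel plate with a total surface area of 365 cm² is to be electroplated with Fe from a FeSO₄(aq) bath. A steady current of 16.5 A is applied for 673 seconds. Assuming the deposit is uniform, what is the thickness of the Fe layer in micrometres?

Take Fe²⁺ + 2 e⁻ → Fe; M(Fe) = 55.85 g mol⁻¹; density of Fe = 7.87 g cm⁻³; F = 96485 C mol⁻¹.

11.2 μm

Q = I·t = 16.50 × 673.00 = 11100 C; n(e⁻) = 0.1151 mol.
n(Fe) = n(e⁻)/2 = 0.05755 mol, so m = 0.05755 × 55.85 = 3.214 g.
Volume = m/ρ = 3.214 / 7.87 = 0.4084 cm³.
Thickness = V/A = 0.4084 / 365 = 0.00112 cm = 11.2 μm.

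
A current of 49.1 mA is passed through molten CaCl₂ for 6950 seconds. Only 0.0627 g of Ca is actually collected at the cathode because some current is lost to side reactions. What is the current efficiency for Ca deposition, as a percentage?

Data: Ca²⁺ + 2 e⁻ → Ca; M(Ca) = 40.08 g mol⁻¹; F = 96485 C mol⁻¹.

Q = I·t = 0.04910 × 6950.0 = 341.2 C; n(e⁻) = 341.2/96485 = 0.003537 mol.
Theoretical n(Ca) = n(e⁻)/2 = 0.001768 mol, i.e. m_theo = 0.001768 × 40.08 = 0.07088 g.
Efficiency = m_actual / m_theo = 0.0627 / 0.07088 = 88.5 %.

88.5 %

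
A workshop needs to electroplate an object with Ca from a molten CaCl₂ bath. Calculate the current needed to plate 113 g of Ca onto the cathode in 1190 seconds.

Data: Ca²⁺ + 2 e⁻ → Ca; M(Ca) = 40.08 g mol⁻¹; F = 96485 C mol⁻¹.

n(Ca) = 113 / 40.08 = 2.819 mol.
n(e⁻) = 2 × 2.819 = 5.639 mol.
Q = n(e⁻)·F = 5.639 × 96485 = 544100 C.
I = Q/t = 544100 / 1190.0 s = 457 A.

457 A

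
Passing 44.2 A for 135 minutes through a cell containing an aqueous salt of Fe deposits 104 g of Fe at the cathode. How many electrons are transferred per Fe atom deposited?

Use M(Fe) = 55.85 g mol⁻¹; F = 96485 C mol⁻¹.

Q = I·t = 44.20 A × 8100.0 s = 358000 C, so n(e⁻) = 358000/96485 = 3.711 mol.
n(Fe) deposited = 104 / 55.85 = 1.862 mol.
Electrons per atom = n(e⁻)/n(Fe) = 3.711 / 1.862 = 1.99 ≈ 2, so the ion is Fe²⁺.

2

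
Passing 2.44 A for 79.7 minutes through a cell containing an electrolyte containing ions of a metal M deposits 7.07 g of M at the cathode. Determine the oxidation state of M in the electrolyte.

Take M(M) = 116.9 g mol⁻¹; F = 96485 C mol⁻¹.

+2

Q = I·t = 2.440 A × 4782.0 s = 11670 C, so n(e⁻) = 11670/96485 = 0.1209 mol.
n(M) deposited = 7.07 / 116.9 = 0.06048 mol.
Electrons per atom = n(e⁻)/n(M) = 0.1209 / 0.06048 = 2.00 ≈ 2, so the ion is M²⁺.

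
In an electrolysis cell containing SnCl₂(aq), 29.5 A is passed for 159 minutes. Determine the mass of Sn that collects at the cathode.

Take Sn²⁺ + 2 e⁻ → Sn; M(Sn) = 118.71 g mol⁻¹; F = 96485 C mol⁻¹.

Q = I·t = 29.50 A × 9540.0 s = 281400 C.
n(e⁻) = Q/F = 281400 / 96485 = 2.917 mol.
Sn²⁺ + 2 e⁻ → Sn, so n(Sn) = n(e⁻)/2 = 1.458 mol.
m = n·M = 1.458 × 118.71 = 173 g.

173 g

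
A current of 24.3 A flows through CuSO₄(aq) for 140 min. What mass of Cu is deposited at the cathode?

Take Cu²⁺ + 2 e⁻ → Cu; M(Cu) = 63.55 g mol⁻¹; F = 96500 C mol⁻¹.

67.2 g

Q = I·t = 24.30 A × 8400.0 s = 204100 C.
n(e⁻) = Q/F = 204100 / 96500 = 2.115 mol.
Cu²⁺ + 2 e⁻ → Cu, so n(Cu) = n(e⁻)/2 = 1.058 mol.
m = n·M = 1.058 × 63.55 = 67.2 g.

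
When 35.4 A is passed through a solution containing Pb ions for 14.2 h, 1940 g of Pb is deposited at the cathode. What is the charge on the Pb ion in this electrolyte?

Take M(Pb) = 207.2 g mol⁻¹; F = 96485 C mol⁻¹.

+2

Q = I·t = 35.40 A × 51120 s = 1810000 C, so n(e⁻) = 1810000/96485 = 18.76 mol.
n(Pb) deposited = 1940 / 207.2 = 9.363 mol.
Electrons per atom = n(e⁻)/n(Pb) = 18.76 / 9.363 = 2.00 ≈ 2, so the ion is Pb²⁺.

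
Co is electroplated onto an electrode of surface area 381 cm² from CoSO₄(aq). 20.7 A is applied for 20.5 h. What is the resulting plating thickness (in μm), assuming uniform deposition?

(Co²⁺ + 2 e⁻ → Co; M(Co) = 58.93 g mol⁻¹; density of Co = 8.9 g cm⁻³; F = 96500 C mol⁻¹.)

1380 μm

Q = I·t = 20.70 × 73800 = 1528000 C; n(e⁻) = 15.83 mol.
n(Co) = n(e⁻)/2 = 7.915 mol, so m = 7.915 × 58.93 = 466.5 g.
Volume = m/ρ = 466.5 / 8.9 = 52.41 cm³.
Thickness = V/A = 52.41 / 381 = 0.138 cm = 1380 μm.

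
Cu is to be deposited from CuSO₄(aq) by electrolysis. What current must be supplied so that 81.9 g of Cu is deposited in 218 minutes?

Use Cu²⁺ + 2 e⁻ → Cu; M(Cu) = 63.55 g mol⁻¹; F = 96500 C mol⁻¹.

19.0 A

n(Cu) = 81.9 / 63.55 = 1.289 mol.
n(e⁻) = 2 × 1.289 = 2.577 mol.
Q = n(e⁻)·F = 2.577 × 96500 = 248700 C.
I = Q/t = 248700 / 13080 s = 19.0 A.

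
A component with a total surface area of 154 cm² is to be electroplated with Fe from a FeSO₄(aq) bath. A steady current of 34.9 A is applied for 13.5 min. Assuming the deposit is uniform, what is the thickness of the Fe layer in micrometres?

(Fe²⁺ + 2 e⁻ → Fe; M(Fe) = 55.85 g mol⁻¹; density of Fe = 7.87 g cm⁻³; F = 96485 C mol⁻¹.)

67.5 μm

Q = I·t = 34.90 × 810.00 = 28270 C; n(e⁻) = 0.2930 mol.
n(Fe) = n(e⁻)/2 = 0.1465 mol, so m = 0.1465 × 55.85 = 8.182 g.
Volume = m/ρ = 8.182 / 7.87 = 1.040 cm³.
Thickness = V/A = 1.040 / 154 = 0.00675 cm = 67.5 μm.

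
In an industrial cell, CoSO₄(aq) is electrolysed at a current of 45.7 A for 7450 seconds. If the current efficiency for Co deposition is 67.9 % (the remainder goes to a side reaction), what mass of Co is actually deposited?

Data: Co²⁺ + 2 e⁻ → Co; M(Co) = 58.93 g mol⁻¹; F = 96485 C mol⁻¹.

70.6 g

Q = I·t = 45.70 × 7450.0 = 340500 C.
n(e⁻) = 340500/96485 = 3.529 mol; theoretically n(Co) = 3.529/2 = 1.764 mol, m_theo = 104.0 g.
At 67.9 % efficiency, m_actual = 0.679 × 104.0 = 70.6 g.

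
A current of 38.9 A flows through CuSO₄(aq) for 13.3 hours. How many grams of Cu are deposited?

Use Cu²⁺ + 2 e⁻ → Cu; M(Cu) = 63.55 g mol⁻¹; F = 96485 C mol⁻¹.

Q = I·t = 38.90 A × 47880 s = 1863000 C.
n(e⁻) = Q/F = 1863000 / 96485 = 19.30 mol.
Cu²⁺ + 2 e⁻ → Cu, so n(Cu) = n(e⁻)/2 = 9.652 mol.
m = n·M = 9.652 × 63.55 = 613 g.

613 g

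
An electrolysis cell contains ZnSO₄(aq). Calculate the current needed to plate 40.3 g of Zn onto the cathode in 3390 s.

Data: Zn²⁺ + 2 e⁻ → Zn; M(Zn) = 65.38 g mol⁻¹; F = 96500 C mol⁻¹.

n(Zn) = 40.3 / 65.38 = 0.6164 mol.
n(e⁻) = 2 × 0.6164 = 1.233 mol.
Q = n(e⁻)·F = 1.233 × 96500 = 119000 C.
I = Q/t = 119000 / 3390.0 s = 35.1 A.

35.1 A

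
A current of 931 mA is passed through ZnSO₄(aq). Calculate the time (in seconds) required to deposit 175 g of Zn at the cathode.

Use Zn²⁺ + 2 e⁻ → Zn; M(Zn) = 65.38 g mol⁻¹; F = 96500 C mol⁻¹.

5.55 × 10⁵ s

n(Zn) = m/M = 175 / 65.38 = 2.677 mol.
Each Zn atom requires 2 electrons, so n(e⁻) = 2 × 2.677 = 5.353 mol.
Q = n(e⁻)·F = 5.353 × 96500 = 516600 C.
t = Q/I = 516600 / 0.9310 A = 554900 s.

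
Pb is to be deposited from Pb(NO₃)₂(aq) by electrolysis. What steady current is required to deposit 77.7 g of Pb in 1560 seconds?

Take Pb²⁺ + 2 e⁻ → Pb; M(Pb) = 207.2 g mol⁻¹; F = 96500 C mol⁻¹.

46.4 A

n(Pb) = 77.7 / 207.2 = 0.3750 mol.
n(e⁻) = 2 × 0.3750 = 0.7500 mol.
Q = n(e⁻)·F = 0.7500 × 96500 = 72380 C.
I = Q/t = 72380 / 1560.0 s = 46.4 A.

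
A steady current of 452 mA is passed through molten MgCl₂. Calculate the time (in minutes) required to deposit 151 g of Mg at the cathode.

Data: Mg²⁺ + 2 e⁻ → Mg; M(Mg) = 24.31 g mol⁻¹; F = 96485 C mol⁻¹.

44200 min

n(Mg) = m/M = 151 / 24.31 = 6.211 mol.
Each Mg atom requires 2 electrons, so n(e⁻) = 2 × 6.211 = 12.42 mol.
Q = n(e⁻)·F = 12.42 × 96485 = 1199000 C.
t = Q/I = 1199000 / 0.4520 A = 2652000 s = 44200 min.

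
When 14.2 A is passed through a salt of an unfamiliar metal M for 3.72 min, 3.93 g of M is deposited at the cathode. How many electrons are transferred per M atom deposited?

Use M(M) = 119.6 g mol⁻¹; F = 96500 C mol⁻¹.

1

Q = I·t = 14.20 A × 223.20 s = 3169 C, so n(e⁻) = 3169/96500 = 0.03284 mol.
n(M) deposited = 3.93 / 119.6 = 0.03286 mol.
Electrons per atom = n(e⁻)/n(M) = 0.03284 / 0.03286 = 1.00 ≈ 1, so the ion is M⁺.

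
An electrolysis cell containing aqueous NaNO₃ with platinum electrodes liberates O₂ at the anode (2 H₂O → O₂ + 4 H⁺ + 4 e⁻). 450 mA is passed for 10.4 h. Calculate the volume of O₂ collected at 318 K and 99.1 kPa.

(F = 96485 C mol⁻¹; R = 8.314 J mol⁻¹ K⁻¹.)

1.16 L

Q = I·t = 0.4500 A × 37440 s = 16850 C.
n(e⁻) = Q/F = 16850 / 96485 = 0.1746 mol.
4 electrons are transferred per O₂ molecule, so n(O₂) = 0.1746 / 4 = 0.04365 mol.
V = nRT/P = (0.04365 × 8.314 × 318) / (99.1 × 10³ Pa) = 0.00116 m³ = 1.16 L.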